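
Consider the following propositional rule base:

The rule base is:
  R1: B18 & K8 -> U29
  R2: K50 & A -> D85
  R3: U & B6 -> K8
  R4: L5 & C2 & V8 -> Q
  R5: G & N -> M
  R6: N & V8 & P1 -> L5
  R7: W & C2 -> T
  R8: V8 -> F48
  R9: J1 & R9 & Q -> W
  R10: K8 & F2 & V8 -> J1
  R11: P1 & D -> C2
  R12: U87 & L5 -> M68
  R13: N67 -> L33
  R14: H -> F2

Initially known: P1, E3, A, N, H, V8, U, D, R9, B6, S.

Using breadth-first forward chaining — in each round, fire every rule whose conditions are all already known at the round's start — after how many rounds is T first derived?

Round 1 — R3, R6, R8, R11, R14, derive K8, L5, F48, C2, F2.
Round 2 — R4, R10, derive Q, J1.
Round 3 — R9, derive W.
Round 4 — R7, derive T.
T first appears in round 4.

4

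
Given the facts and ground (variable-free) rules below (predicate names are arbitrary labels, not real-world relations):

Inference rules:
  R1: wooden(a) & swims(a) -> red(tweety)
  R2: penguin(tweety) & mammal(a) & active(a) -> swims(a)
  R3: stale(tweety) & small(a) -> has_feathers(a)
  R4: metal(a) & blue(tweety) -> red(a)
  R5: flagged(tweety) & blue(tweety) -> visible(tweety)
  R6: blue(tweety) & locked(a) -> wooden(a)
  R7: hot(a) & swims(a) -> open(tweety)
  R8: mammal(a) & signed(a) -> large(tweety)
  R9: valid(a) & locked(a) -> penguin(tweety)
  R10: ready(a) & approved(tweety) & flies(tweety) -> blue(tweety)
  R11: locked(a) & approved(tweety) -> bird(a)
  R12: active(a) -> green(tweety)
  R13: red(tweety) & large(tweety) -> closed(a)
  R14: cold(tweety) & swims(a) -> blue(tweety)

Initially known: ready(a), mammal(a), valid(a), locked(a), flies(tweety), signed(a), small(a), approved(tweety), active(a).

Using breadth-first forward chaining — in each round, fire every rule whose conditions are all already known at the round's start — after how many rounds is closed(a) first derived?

Round 1: R8 [mammal(a) & signed(a) -> large(tweety)]; R9 [valid(a) & locked(a) -> penguin(tweety)]; R10 [ready(a) & approved(tweety) & flies(tweety) -> blue(tweety)]; R11 [locked(a) & approved(tweety) -> bird(a)]; R12 [active(a) -> green(tweety)]. New: large(tweety), penguin(tweety), blue(tweety), bird(a), green(tweety).
Round 2: R2 [penguin(tweety) & mammal(a) & active(a) -> swims(a)]; R6 [blue(tweety) & locked(a) -> wooden(a)]. New: swims(a), wooden(a).
Round 3: R1 [wooden(a) & swims(a) -> red(tweety)]. New: red(tweety).
Round 4: R13 [red(tweety) & large(tweety) -> closed(a)]. New: closed(a).
closed(a) first appears in round 4.

4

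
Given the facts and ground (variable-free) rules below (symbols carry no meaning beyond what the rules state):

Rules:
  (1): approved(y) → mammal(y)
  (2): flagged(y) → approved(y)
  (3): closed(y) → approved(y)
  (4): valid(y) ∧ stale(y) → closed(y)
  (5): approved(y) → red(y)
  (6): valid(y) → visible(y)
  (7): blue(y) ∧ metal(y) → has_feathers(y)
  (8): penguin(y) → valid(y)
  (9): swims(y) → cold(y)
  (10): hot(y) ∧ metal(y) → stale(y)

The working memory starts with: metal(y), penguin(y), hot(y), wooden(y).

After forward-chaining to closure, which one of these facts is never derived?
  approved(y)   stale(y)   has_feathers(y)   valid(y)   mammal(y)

[1] (8) [penguin(y) → valid(y)]; (10) [hot(y) ∧ metal(y) → stale(y)]. ⇒ new: valid(y), stale(y).
[2] (4) [valid(y) ∧ stale(y) → closed(y)]; (6) [valid(y) → visible(y)]. ⇒ new: closed(y), visible(y).
[3] (3) [closed(y) → approved(y)]. ⇒ new: approved(y).
[4] (1) [approved(y) → mammal(y)]; (5) [approved(y) → red(y)]. ⇒ new: mammal(y), red(y).
Derived: mammal(y) (round 4), stale(y) (round 1), approved(y) (round 3), valid(y) (round 1). has_feathers(y) never appears in any round.

has_feathers(y)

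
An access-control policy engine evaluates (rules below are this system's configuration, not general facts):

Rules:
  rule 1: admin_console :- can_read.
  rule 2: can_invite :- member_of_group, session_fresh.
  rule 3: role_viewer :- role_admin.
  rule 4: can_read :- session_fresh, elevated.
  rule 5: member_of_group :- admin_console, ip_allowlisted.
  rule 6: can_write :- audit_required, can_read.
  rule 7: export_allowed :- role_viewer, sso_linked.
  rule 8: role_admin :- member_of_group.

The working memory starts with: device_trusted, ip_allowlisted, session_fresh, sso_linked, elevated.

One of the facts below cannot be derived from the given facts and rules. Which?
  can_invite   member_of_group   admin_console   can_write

can_write

Round 1: rule 4 [can_read :- session_fresh, elevated.]. New: can_read.
Round 2: rule 1 [admin_console :- can_read.]. New: admin_console.
Round 3: rule 5 [member_of_group :- admin_console, ip_allowlisted.]. New: member_of_group.
Round 4: rule 2 [can_invite :- member_of_group, session_fresh.]; rule 8 [role_admin :- member_of_group.]. New: can_invite, role_admin.
Round 5: rule 3 [role_viewer :- role_admin.]. New: role_viewer.
Round 6: rule 7 [export_allowed :- role_viewer, sso_linked.]. New: export_allowed.
Derived: member_of_group (round 3), can_invite (round 4), admin_console (round 2). can_write never appears in any round.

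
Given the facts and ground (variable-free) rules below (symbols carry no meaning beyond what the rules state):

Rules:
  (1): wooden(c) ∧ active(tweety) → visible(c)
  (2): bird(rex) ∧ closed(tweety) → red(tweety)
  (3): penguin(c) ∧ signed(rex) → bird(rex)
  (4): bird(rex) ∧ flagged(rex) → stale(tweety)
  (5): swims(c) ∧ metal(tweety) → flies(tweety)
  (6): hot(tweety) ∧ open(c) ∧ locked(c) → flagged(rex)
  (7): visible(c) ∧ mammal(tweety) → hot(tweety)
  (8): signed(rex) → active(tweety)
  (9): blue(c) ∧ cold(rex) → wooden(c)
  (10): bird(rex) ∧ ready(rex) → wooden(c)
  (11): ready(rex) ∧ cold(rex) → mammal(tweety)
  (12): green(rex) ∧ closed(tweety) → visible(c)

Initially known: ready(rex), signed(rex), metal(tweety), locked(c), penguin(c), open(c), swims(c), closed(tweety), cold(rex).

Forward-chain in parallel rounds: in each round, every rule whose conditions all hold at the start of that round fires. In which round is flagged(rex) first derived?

Round 1 fires (3), (5), (8), (11), giving bird(rex), flies(tweety), active(tweety), mammal(tweety).
Round 2 fires (2), (10), giving red(tweety), wooden(c).
Round 3 fires (1), giving visible(c).
Round 4 fires (7), giving hot(tweety).
Round 5 fires (6), giving flagged(rex).
flagged(rex) first appears in round 5.

5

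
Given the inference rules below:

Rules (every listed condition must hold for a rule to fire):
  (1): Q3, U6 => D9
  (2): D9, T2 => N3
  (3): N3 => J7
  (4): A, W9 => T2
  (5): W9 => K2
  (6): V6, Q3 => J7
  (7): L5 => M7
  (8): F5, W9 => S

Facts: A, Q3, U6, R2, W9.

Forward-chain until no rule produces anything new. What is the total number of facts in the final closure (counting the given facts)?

Round 1 fires (1), (4), (5), giving D9, T2, K2.
Round 2 fires (2), giving N3.
Round 3 fires (3), giving J7.
Closure: {A, D9, J7, K2, N3, Q3, R2, T2, U6, W9} — 10 facts.

10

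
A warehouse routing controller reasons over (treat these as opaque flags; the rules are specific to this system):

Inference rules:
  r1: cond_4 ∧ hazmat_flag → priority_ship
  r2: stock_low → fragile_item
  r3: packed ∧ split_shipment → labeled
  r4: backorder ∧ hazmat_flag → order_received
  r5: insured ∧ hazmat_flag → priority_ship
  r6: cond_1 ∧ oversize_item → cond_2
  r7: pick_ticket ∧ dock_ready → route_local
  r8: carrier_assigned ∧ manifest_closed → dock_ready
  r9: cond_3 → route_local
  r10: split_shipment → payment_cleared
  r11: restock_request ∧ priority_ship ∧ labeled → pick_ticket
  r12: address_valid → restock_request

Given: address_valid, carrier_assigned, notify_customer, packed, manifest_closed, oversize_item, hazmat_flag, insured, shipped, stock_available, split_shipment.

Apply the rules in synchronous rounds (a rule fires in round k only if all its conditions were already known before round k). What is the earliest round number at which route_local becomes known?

[1] r3 [packed ∧ split_shipment → labeled]; r5 [insured ∧ hazmat_flag → priority_ship]; r8 [carrier_assigned ∧ manifest_closed → dock_ready]; r10 [split_shipment → payment_cleared]; r12 [address_valid → restock_request]. ⇒ new: labeled, priority_ship, dock_ready, payment_cleared, restock_request.
[2] r11 [restock_request ∧ priority_ship ∧ labeled → pick_ticket]. ⇒ new: pick_ticket.
[3] r7 [pick_ticket ∧ dock_ready → route_local]. ⇒ new: route_local.
route_local first appears in round 3.

3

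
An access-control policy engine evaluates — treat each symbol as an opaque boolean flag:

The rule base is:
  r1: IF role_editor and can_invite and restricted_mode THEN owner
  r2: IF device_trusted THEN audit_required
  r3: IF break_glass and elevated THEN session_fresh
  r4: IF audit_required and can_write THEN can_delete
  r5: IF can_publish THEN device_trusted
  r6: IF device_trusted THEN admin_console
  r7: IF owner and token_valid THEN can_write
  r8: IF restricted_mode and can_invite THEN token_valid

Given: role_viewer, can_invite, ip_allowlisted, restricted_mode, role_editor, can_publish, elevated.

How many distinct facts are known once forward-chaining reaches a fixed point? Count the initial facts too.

Round 1 — r1, r5, r8, derive owner, device_trusted, token_valid.
Round 2 — r2, r6, r7, derive audit_required, admin_console, can_write.
Round 3 — r4, derive can_delete.
Closure: {admin_console, audit_required, can_delete, can_invite, can_publish, can_write, device_trusted, elevated, ip_allowlisted, owner, restricted_mode, role_editor, role_viewer, token_valid} — 14 facts.

14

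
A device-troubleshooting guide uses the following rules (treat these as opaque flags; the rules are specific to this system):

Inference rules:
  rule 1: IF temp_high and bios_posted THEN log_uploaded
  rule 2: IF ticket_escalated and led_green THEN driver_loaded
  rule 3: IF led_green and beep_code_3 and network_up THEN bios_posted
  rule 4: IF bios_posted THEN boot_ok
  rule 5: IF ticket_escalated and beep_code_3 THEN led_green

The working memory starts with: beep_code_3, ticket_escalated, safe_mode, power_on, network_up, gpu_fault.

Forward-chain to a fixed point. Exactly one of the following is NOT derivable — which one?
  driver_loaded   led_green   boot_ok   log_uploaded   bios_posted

Round 1: rule 5 [IF ticket_escalated and beep_code_3 THEN led_green]. New: led_green.
Round 2: rule 2 [IF ticket_escalated and led_green THEN driver_loaded]; rule 3 [IF led_green and beep_code_3 and network_up THEN bios_posted]. New: driver_loaded, bios_posted.
Round 3: rule 4 [IF bios_posted THEN boot_ok]. New: boot_ok.
Derived: boot_ok (round 3), led_green (round 1), bios_posted (round 2), driver_loaded (round 2). log_uploaded never appears in any round.

log_uploaded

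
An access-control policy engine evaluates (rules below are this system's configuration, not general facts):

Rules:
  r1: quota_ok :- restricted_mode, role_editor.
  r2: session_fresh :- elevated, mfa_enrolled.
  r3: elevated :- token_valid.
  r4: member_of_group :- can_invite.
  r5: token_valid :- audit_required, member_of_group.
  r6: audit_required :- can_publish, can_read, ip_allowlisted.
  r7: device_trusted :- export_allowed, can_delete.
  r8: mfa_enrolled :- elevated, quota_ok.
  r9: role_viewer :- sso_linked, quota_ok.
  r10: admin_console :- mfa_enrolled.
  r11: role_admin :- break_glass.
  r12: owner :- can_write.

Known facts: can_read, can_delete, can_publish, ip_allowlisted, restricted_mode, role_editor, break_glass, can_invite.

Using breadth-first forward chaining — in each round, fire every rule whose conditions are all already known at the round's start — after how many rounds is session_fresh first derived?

Round 1: r1 [quota_ok :- restricted_mode, role_editor.]; r4 [member_of_group :- can_invite.]; r6 [audit_required :- can_publish, can_read, ip_allowlisted.]; r11 [role_admin :- break_glass.]. Adds quota_ok, member_of_group, audit_required, role_admin.
Round 2: r5 [token_valid :- audit_required, member_of_group.]. Adds token_valid.
Round 3: r3 [elevated :- token_valid.]. Adds elevated.
Round 4: r8 [mfa_enrolled :- elevated, quota_ok.]. Adds mfa_enrolled.
Round 5: r2 [session_fresh :- elevated, mfa_enrolled.]; r10 [admin_console :- mfa_enrolled.]. Adds session_fresh, admin_console.
session_fresh first appears in round 5.

5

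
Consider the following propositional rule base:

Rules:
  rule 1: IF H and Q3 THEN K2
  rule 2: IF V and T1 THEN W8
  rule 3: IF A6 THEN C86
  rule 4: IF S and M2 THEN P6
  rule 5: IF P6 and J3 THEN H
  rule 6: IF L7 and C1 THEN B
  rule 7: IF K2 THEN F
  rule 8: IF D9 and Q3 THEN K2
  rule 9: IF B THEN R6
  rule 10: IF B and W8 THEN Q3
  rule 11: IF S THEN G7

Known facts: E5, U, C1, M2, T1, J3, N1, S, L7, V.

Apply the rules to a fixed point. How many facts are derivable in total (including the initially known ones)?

Round 1: rule 2 [IF V and T1 THEN W8]; rule 4 [IF S and M2 THEN P6]; rule 6 [IF L7 and C1 THEN B]; rule 11 [IF S THEN G7]. New: W8, P6, B, G7.
Round 2: rule 5 [IF P6 and J3 THEN H]; rule 9 [IF B THEN R6]; rule 10 [IF B and W8 THEN Q3]. New: H, R6, Q3.
Round 3: rule 1 [IF H and Q3 THEN K2]. New: K2.
Round 4: rule 7 [IF K2 THEN F]. New: F.
Closure: {B, C1, E5, F, G7, H, J3, K2, L7, M2, N1, P6, Q3, R6, S, T1, U, V, W8} — 19 facts.

19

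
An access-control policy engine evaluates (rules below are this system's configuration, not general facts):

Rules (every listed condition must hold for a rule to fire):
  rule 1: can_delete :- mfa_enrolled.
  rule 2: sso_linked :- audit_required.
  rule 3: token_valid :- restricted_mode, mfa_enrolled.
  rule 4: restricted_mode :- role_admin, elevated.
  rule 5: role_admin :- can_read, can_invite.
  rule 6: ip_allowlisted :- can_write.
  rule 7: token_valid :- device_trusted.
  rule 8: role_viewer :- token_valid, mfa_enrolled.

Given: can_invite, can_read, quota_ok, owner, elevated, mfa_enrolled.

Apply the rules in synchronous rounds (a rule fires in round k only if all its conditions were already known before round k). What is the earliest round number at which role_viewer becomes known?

Round 1 fires rule 1, rule 5, giving can_delete, role_admin.
Round 2 fires rule 4, giving restricted_mode.
Round 3 fires rule 3, giving token_valid.
Round 4 fires rule 8, giving role_viewer.
role_viewer first appears in round 4.

4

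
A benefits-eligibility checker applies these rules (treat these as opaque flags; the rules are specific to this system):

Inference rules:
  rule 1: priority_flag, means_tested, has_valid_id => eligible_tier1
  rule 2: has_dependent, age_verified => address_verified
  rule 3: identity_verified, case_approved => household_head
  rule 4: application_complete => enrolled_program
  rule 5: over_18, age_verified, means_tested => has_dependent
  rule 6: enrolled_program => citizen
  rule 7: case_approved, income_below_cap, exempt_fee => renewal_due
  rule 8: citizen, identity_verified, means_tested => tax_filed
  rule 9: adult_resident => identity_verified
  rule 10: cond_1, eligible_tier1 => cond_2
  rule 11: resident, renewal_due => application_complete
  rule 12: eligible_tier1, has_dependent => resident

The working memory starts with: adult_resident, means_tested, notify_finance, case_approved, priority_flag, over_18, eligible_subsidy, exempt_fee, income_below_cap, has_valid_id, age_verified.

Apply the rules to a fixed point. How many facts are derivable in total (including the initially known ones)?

Round 1 fires rule 1, rule 5, rule 7, rule 9, giving eligible_tier1, has_dependent, renewal_due, identity_verified.
Round 2 fires rule 2, rule 3, rule 12, giving address_verified, household_head, resident.
Round 3 fires rule 11, giving application_complete.
Round 4 fires rule 4, giving enrolled_program.
Round 5 fires rule 6, giving citizen.
Round 6 fires rule 8, giving tax_filed.
Closure: {address_verified, adult_resident, age_verified, application_complete, case_approved, citizen, eligible_subsidy, eligible_tier1, enrolled_program, exempt_fee, has_dependent, has_valid_id, household_head, identity_verified, income_below_cap, means_tested, notify_finance, over_18, priority_flag, renewal_due, resident, tax_filed} — 22 facts.

22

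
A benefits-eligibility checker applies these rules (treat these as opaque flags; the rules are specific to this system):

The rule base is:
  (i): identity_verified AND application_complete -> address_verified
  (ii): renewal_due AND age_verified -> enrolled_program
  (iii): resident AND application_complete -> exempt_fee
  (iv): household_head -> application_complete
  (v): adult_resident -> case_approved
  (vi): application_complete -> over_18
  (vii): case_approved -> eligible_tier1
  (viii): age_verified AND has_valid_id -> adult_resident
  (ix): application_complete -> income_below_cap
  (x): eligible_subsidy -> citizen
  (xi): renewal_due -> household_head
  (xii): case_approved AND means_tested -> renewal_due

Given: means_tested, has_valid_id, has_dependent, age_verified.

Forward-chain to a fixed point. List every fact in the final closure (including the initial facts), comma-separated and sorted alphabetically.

adult_resident, age_verified, application_complete, case_approved, eligible_tier1, enrolled_program, has_dependent, has_valid_id, household_head, income_below_cap, means_tested, over_18, renewal_due

Round 1 — (viii), derive adult_resident.
Round 2 — (v), derive case_approved.
Round 3 — (vii), (xii), derive eligible_tier1, renewal_due.
Round 4 — (ii), (xi), derive enrolled_program, household_head.
Round 5 — (iv), derive application_complete.
Round 6 — (vi), (ix), derive over_18, income_below_cap.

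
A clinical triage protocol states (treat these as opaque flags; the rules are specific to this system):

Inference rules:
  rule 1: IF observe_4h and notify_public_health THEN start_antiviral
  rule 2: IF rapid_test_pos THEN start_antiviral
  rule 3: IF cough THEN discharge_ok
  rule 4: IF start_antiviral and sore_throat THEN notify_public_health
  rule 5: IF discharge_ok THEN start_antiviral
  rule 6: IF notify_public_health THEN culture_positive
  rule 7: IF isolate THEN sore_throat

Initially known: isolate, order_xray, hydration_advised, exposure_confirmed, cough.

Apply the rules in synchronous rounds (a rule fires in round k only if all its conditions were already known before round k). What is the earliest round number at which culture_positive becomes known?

Round 1: rule 3 [IF cough THEN discharge_ok]; rule 7 [IF isolate THEN sore_throat]. Adds discharge_ok, sore_throat.
Round 2: rule 5 [IF discharge_ok THEN start_antiviral]. Adds start_antiviral.
Round 3: rule 4 [IF start_antiviral and sore_throat THEN notify_public_health]. Adds notify_public_health.
Round 4: rule 6 [IF notify_public_health THEN culture_positive]. Adds culture_positive.
culture_positive first appears in round 4.

4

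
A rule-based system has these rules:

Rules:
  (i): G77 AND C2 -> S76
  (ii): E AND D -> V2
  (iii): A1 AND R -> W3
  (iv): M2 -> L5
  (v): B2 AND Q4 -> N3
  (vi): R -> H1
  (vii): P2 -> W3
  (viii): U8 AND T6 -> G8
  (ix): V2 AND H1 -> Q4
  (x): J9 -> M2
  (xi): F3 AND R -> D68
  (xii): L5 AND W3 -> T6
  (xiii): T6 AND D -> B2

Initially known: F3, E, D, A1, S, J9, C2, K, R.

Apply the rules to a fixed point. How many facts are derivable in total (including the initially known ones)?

[1] (ii) [E AND D -> V2]; (iii) [A1 AND R -> W3]; (vi) [R -> H1]; (x) [J9 -> M2]; (xi) [F3 AND R -> D68]. ⇒ new: V2, W3, H1, M2, D68.
[2] (iv) [M2 -> L5]; (ix) [V2 AND H1 -> Q4]. ⇒ new: L5, Q4.
[3] (xii) [L5 AND W3 -> T6]. ⇒ new: T6.
[4] (xiii) [T6 AND D -> B2]. ⇒ new: B2.
[5] (v) [B2 AND Q4 -> N3]. ⇒ new: N3.
Closure: {A1, B2, C2, D, D68, E, F3, H1, J9, K, L5, M2, N3, Q4, R, S, T6, V2, W3} — 19 facts.

19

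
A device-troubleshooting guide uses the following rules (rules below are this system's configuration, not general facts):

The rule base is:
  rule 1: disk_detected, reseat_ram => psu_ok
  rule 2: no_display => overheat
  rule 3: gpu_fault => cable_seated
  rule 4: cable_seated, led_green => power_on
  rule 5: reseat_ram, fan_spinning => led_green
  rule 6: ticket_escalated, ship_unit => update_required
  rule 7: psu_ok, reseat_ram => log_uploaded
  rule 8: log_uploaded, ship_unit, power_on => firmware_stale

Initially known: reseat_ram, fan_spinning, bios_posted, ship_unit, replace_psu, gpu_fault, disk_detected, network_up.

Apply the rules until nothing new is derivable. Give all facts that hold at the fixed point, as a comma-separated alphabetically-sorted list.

Round 1 fires rule 1, rule 3, rule 5, giving psu_ok, cable_seated, led_green.
Round 2 fires rule 4, rule 7, giving power_on, log_uploaded.
Round 3 fires rule 8, giving firmware_stale.

bios_posted, cable_seated, disk_detected, fan_spinning, firmware_stale, gpu_fault, led_green, log_uploaded, network_up, power_on, psu_ok, replace_psu, reseat_ram, ship_unit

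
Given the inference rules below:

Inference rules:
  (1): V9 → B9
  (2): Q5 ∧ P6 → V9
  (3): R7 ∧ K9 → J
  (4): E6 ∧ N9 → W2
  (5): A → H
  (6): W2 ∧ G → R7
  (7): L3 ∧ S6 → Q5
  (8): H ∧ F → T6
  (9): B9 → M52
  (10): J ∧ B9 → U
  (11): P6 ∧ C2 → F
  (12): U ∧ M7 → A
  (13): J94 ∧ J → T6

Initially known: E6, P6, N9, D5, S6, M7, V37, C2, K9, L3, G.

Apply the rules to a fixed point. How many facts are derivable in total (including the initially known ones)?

23

Round 1 fires (4), (7), (11), giving W2, Q5, F.
Round 2 fires (2), (6), giving V9, R7.
Round 3 fires (1), (3), giving B9, J.
Round 4 fires (9), (10), giving M52, U.
Round 5 fires (12), giving A.
Round 6 fires (5), giving H.
Round 7 fires (8), giving T6.
Closure: {A, B9, C2, D5, E6, F, G, H, J, K9, L3, M52, M7, N9, P6, Q5, R7, S6, T6, U, V37, V9, W2} — 23 facts.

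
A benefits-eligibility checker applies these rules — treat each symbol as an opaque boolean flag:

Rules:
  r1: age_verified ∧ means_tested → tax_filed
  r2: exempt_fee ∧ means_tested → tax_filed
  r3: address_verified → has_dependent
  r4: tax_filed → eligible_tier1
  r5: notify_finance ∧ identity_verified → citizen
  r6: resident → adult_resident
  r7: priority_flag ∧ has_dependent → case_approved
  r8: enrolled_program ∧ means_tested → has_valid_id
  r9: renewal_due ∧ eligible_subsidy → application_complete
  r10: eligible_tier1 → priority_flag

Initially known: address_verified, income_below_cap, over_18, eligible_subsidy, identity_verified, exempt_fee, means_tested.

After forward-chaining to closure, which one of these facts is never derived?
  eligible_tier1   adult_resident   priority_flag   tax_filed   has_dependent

adult_resident

Round 1: r2 [exempt_fee ∧ means_tested → tax_filed]; r3 [address_verified → has_dependent]. New: tax_filed, has_dependent.
Round 2: r4 [tax_filed → eligible_tier1]. New: eligible_tier1.
Round 3: r10 [eligible_tier1 → priority_flag]. New: priority_flag.
Round 4: r7 [priority_flag ∧ has_dependent → case_approved]. New: case_approved.
Derived: has_dependent (round 1), priority_flag (round 3), tax_filed (round 1), eligible_tier1 (round 2). adult_resident never appears in any round.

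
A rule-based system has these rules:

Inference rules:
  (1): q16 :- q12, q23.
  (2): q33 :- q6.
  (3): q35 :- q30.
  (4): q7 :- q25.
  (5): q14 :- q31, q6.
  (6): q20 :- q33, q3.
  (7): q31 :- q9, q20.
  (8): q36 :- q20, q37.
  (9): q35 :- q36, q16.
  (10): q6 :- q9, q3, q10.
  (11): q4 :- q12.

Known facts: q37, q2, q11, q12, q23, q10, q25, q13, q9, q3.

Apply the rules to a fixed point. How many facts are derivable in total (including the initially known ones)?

Round 1: (1) [q16 :- q12, q23.]; (4) [q7 :- q25.]; (10) [q6 :- q9, q3, q10.]; (11) [q4 :- q12.]. New: q16, q7, q6, q4.
Round 2: (2) [q33 :- q6.]. New: q33.
Round 3: (6) [q20 :- q33, q3.]. New: q20.
Round 4: (7) [q31 :- q9, q20.]; (8) [q36 :- q20, q37.]. New: q31, q36.
Round 5: (5) [q14 :- q31, q6.]; (9) [q35 :- q36, q16.]. New: q14, q35.
Closure: {q10, q11, q12, q13, q14, q16, q2, q20, q23, q25, q3, q31, q33, q35, q36, q37, q4, q6, q7, q9} — 20 facts.

20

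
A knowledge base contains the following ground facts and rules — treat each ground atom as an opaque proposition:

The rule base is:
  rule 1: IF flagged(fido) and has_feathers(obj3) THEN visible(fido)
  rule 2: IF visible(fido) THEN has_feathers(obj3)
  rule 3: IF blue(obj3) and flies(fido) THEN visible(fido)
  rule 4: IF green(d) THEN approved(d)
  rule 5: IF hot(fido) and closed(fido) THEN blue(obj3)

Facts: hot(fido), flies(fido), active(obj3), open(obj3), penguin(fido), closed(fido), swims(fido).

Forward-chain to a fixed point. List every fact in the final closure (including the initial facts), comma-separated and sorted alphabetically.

active(obj3), blue(obj3), closed(fido), flies(fido), has_feathers(obj3), hot(fido), open(obj3), penguin(fido), swims(fido), visible(fido)

Round 1 — rule 5, derive blue(obj3).
Round 2 — rule 3, derive visible(fido).
Round 3 — rule 2, derive has_feathers(obj3).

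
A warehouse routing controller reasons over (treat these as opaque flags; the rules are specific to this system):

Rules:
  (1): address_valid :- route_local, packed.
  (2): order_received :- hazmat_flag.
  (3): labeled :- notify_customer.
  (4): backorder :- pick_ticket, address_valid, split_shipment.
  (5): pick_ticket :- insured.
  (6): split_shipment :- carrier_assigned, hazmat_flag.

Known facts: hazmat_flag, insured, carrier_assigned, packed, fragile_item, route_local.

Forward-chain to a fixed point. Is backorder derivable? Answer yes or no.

yes

[1] (1) [address_valid :- route_local, packed.]; (2) [order_received :- hazmat_flag.]; (5) [pick_ticket :- insured.]; (6) [split_shipment :- carrier_assigned, hazmat_flag.]. ⇒ new: address_valid, order_received, pick_ticket, split_shipment.
[2] (4) [backorder :- pick_ticket, address_valid, split_shipment.]. ⇒ new: backorder.
backorder appears in round 2, so it is derivable.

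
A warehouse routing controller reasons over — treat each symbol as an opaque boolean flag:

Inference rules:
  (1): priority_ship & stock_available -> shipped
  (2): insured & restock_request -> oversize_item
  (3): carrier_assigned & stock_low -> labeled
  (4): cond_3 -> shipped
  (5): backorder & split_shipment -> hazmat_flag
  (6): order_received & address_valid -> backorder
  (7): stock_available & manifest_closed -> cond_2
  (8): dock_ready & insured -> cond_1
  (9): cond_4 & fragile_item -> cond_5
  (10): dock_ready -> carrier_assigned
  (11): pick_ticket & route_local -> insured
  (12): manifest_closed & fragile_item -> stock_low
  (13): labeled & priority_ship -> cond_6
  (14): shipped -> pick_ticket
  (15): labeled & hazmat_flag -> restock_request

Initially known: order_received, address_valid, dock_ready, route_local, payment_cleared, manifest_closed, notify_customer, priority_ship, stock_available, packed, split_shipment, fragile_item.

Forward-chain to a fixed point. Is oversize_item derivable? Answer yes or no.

Round 1: (1) [priority_ship & stock_available -> shipped]; (6) [order_received & address_valid -> backorder]; (7) [stock_available & manifest_closed -> cond_2]; (10) [dock_ready -> carrier_assigned]; (12) [manifest_closed & fragile_item -> stock_low]. Adds shipped, backorder, cond_2, carrier_assigned, stock_low.
Round 2: (3) [carrier_assigned & stock_low -> labeled]; (5) [backorder & split_shipment -> hazmat_flag]; (14) [shipped -> pick_ticket]. Adds labeled, hazmat_flag, pick_ticket.
Round 3: (11) [pick_ticket & route_local -> insured]; (13) [labeled & priority_ship -> cond_6]; (15) [labeled & hazmat_flag -> restock_request]. Adds insured, cond_6, restock_request.
Round 4: (2) [insured & restock_request -> oversize_item]; (8) [dock_ready & insured -> cond_1]. Adds oversize_item, cond_1.
oversize_item appears in round 4, so it is derivable.

yes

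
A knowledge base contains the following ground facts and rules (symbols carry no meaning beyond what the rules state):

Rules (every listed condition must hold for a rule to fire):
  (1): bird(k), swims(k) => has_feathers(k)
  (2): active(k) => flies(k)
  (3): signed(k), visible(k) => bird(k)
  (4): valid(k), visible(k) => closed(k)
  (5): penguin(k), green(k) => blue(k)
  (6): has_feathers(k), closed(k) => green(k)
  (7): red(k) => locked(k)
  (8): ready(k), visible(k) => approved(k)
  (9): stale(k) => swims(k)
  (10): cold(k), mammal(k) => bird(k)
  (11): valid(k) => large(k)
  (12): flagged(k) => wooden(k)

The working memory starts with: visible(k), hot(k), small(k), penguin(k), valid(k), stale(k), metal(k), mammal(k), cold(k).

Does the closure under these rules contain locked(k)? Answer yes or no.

no

Round 1 fires (4), (9), (10), (11), giving closed(k), swims(k), bird(k), large(k).
Round 2 fires (1), giving has_feathers(k).
Round 3 fires (6), giving green(k).
Round 4 fires (5), giving blue(k).
Fixed point reached. locked(k) is concluded only by (7); (7) needs red(k) (never derived).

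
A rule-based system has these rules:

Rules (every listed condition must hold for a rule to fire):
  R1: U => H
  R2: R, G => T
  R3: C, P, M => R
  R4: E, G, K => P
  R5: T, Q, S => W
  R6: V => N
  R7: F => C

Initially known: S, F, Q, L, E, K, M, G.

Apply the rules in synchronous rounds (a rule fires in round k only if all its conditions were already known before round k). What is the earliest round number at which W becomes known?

4

Round 1: R4 [E, G, K => P]; R7 [F => C]. New: P, C.
Round 2: R3 [C, P, M => R]. New: R.
Round 3: R2 [R, G => T]. New: T.
Round 4: R5 [T, Q, S => W]. New: W.
W first appears in round 4.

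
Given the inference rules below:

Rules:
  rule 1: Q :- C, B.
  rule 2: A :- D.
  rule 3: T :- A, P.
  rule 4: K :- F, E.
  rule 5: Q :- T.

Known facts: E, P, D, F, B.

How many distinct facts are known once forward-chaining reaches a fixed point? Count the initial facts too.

[1] rule 2 [A :- D.]; rule 4 [K :- F, E.]. ⇒ new: A, K.
[2] rule 3 [T :- A, P.]. ⇒ new: T.
[3] rule 5 [Q :- T.]. ⇒ new: Q.
Closure: {A, B, D, E, F, K, P, Q, T} — 9 facts.

9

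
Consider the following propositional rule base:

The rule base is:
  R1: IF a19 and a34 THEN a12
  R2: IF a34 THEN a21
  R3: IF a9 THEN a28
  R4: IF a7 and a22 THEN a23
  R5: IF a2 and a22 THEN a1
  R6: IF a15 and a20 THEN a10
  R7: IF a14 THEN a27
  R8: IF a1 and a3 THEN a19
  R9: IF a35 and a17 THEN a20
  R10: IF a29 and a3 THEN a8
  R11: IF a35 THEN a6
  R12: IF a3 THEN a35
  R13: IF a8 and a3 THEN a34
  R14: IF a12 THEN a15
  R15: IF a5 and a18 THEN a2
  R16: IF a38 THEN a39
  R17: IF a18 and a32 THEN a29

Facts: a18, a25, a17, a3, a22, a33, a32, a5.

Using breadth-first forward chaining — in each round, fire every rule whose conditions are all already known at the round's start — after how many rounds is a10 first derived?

6

Round 1 — R12, R15, R17, derive a35, a2, a29.
Round 2 — R5, R9, R10, R11, derive a1, a20, a8, a6.
Round 3 — R8, R13, derive a19, a34.
Round 4 — R1, R2, derive a12, a21.
Round 5 — R14, derive a15.
Round 6 — R6, derive a10.
a10 first appears in round 6.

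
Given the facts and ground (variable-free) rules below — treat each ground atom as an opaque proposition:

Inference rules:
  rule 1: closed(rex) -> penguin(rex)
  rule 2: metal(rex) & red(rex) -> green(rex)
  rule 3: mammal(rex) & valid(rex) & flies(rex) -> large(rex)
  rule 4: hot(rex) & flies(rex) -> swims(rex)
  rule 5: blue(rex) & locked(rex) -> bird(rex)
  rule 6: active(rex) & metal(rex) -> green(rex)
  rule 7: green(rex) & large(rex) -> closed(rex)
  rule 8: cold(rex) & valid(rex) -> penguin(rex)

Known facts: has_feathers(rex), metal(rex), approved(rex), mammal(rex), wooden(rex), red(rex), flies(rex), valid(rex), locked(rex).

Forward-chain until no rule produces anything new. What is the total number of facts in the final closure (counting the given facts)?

Round 1: rule 2 [metal(rex) & red(rex) -> green(rex)]; rule 3 [mammal(rex) & valid(rex) & flies(rex) -> large(rex)]. New: green(rex), large(rex).
Round 2: rule 7 [green(rex) & large(rex) -> closed(rex)]. New: closed(rex).
Round 3: rule 1 [closed(rex) -> penguin(rex)]. New: penguin(rex).
Closure: {approved(rex), closed(rex), flies(rex), green(rex), has_feathers(rex), large(rex), locked(rex), mammal(rex), metal(rex), penguin(rex), red(rex), valid(rex), wooden(rex)} — 13 facts.

13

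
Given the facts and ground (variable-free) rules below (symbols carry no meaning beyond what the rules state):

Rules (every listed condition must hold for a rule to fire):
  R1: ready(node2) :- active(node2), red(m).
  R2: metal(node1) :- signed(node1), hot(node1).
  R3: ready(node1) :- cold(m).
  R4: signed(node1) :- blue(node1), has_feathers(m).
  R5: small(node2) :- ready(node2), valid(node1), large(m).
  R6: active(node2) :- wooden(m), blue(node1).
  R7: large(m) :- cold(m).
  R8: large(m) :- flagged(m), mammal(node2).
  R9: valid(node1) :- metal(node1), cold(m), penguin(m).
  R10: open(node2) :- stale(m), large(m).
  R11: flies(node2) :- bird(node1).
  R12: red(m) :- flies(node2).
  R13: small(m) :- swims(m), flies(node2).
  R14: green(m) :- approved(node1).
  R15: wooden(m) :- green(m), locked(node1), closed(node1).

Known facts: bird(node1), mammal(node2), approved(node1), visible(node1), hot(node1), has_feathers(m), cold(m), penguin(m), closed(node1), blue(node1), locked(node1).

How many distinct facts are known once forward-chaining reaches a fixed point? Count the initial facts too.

Round 1: R3 [ready(node1) :- cold(m).]; R4 [signed(node1) :- blue(node1), has_feathers(m).]; R7 [large(m) :- cold(m).]; R11 [flies(node2) :- bird(node1).]; R14 [green(m) :- approved(node1).]. New: ready(node1), signed(node1), large(m), flies(node2), green(m).
Round 2: R2 [metal(node1) :- signed(node1), hot(node1).]; R12 [red(m) :- flies(node2).]; R15 [wooden(m) :- green(m), locked(node1), closed(node1).]. New: metal(node1), red(m), wooden(m).
Round 3: R6 [active(node2) :- wooden(m), blue(node1).]; R9 [valid(node1) :- metal(node1), cold(m), penguin(m).]. New: active(node2), valid(node1).
Round 4: R1 [ready(node2) :- active(node2), red(m).]. New: ready(node2).
Round 5: R5 [small(node2) :- ready(node2), valid(node1), large(m).]. New: small(node2).
Closure: {active(node2), approved(node1), bird(node1), blue(node1), closed(node1), cold(m), flies(node2), green(m), has_feathers(m), hot(node1), large(m), locked(node1), mammal(node2), metal(node1), penguin(m), ready(node1), ready(node2), red(m), signed(node1), small(node2), valid(node1), visible(node1), wooden(m)} — 23 facts.

23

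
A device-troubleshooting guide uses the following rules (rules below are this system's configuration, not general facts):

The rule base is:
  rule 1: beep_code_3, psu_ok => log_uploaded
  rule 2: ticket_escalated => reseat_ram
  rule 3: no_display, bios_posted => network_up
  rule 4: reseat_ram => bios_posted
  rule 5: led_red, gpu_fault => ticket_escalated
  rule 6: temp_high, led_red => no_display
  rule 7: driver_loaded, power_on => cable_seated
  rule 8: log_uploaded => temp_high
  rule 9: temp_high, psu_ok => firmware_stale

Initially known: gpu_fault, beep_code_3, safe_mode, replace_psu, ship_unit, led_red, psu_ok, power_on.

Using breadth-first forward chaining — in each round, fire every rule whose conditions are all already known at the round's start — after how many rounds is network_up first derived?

4

Round 1: rule 1 [beep_code_3, psu_ok => log_uploaded]; rule 5 [led_red, gpu_fault => ticket_escalated]. New: log_uploaded, ticket_escalated.
Round 2: rule 2 [ticket_escalated => reseat_ram]; rule 8 [log_uploaded => temp_high]. New: reseat_ram, temp_high.
Round 3: rule 4 [reseat_ram => bios_posted]; rule 6 [temp_high, led_red => no_display]; rule 9 [temp_high, psu_ok => firmware_stale]. New: bios_posted, no_display, firmware_stale.
Round 4: rule 3 [no_display, bios_posted => network_up]. New: network_up.
network_up first appears in round 4.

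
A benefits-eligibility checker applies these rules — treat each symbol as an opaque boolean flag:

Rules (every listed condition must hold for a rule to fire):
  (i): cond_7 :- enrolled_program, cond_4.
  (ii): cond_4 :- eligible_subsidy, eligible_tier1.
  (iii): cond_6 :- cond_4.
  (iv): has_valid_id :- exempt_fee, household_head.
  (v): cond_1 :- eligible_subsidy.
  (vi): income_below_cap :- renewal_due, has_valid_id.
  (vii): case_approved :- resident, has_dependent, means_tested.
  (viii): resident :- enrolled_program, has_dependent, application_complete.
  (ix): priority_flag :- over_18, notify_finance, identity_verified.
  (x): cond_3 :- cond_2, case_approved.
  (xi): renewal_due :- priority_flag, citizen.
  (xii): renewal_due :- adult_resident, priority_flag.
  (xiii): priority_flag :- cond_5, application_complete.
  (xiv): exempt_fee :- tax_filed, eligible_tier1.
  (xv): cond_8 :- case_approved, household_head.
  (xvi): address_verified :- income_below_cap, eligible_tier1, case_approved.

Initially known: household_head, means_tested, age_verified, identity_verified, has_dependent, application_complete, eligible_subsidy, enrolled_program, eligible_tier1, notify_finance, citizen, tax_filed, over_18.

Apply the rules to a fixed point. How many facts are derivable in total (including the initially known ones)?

26

Round 1: (ii) [cond_4 :- eligible_subsidy, eligible_tier1.]; (v) [cond_1 :- eligible_subsidy.]; (viii) [resident :- enrolled_program, has_dependent, application_complete.]; (ix) [priority_flag :- over_18, notify_finance, identity_verified.]; (xiv) [exempt_fee :- tax_filed, eligible_tier1.]. Adds cond_4, cond_1, resident, priority_flag, exempt_fee.
Round 2: (i) [cond_7 :- enrolled_program, cond_4.]; (iii) [cond_6 :- cond_4.]; (iv) [has_valid_id :- exempt_fee, household_head.]; (vii) [case_approved :- resident, has_dependent, means_tested.]; (xi) [renewal_due :- priority_flag, citizen.]. Adds cond_7, cond_6, has_valid_id, case_approved, renewal_due.
Round 3: (vi) [income_below_cap :- renewal_due, has_valid_id.]; (xv) [cond_8 :- case_approved, household_head.]. Adds income_below_cap, cond_8.
Round 4: (xvi) [address_verified :- income_below_cap, eligible_tier1, case_approved.]. Adds address_verified.
Closure: {address_verified, age_verified, application_complete, case_approved, citizen, cond_1, cond_4, cond_6, cond_7, cond_8, eligible_subsidy, eligible_tier1, enrolled_program, exempt_fee, has_dependent, has_valid_id, household_head, identity_verified, income_below_cap, means_tested, notify_finance, over_18, priority_flag, renewal_due, resident, tax_filed} — 26 facts.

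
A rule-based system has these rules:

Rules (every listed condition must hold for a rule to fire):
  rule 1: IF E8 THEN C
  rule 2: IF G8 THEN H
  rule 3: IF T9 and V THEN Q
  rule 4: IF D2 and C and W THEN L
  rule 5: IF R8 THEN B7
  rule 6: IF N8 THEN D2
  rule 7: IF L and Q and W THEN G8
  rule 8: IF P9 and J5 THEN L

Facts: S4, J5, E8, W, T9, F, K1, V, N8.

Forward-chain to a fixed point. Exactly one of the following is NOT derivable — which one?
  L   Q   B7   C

B7

Round 1: rule 1 [IF E8 THEN C]; rule 3 [IF T9 and V THEN Q]; rule 6 [IF N8 THEN D2]. Adds C, Q, D2.
Round 2: rule 4 [IF D2 and C and W THEN L]. Adds L.
Round 3: rule 7 [IF L and Q and W THEN G8]. Adds G8.
Round 4: rule 2 [IF G8 THEN H]. Adds H.
Derived: C (round 1), Q (round 1), L (round 2). B7 never appears in any round.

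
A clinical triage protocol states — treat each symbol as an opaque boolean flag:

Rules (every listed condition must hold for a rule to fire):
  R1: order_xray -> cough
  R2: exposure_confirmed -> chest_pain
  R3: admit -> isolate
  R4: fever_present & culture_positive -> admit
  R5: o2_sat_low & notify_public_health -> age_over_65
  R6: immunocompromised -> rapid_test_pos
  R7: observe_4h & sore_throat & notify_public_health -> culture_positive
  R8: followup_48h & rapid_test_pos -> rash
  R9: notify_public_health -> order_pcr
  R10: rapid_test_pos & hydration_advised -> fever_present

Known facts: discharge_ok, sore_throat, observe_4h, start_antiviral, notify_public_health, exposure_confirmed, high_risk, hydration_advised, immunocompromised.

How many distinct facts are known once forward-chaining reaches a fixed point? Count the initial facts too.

16

Round 1: R2 [exposure_confirmed -> chest_pain]; R6 [immunocompromised -> rapid_test_pos]; R7 [observe_4h & sore_throat & notify_public_health -> culture_positive]; R9 [notify_public_health -> order_pcr]. Adds chest_pain, rapid_test_pos, culture_positive, order_pcr.
Round 2: R10 [rapid_test_pos & hydration_advised -> fever_present]. Adds fever_present.
Round 3: R4 [fever_present & culture_positive -> admit]. Adds admit.
Round 4: R3 [admit -> isolate]. Adds isolate.
Closure: {admit, chest_pain, culture_positive, discharge_ok, exposure_confirmed, fever_present, high_risk, hydration_advised, immunocompromised, isolate, notify_public_health, observe_4h, order_pcr, rapid_test_pos, sore_throat, start_antiviral} — 16 facts.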